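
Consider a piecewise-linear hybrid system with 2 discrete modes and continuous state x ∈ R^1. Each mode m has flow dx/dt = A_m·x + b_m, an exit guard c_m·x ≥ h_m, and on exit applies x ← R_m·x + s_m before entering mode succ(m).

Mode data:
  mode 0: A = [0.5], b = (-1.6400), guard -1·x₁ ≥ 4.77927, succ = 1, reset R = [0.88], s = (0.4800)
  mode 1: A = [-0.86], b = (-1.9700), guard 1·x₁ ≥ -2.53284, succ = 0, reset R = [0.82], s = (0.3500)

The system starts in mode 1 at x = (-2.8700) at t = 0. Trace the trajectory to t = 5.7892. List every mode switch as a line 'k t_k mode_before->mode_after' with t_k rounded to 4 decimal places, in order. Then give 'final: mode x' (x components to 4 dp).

1 1.0143 1->0
2 1.9663 0->1
3 4.0354 1->0
4 4.9874 0->1
final: 1 -3.0108

Mode 1: guard c·x = -2.5328 hit at Δt = 1.0143 (t = 1.0143), x⁻ = (-2.5328) → reset → x⁺ = (-1.7269), jump to mode 0
Mode 0: guard c·x = 4.7793 hit at Δt = 0.9520 (t = 1.9663), x⁻ = (-4.7793) → reset → x⁺ = (-3.7258), jump to mode 1
Mode 1: guard c·x = -2.5328 hit at Δt = 2.0691 (t = 4.0354), x⁻ = (-2.5328) → reset → x⁺ = (-1.7269), jump to mode 0
Mode 0: guard c·x = 4.7793 hit at Δt = 0.9520 (t = 4.9874), x⁻ = (-4.7793) → reset → x⁺ = (-3.7258), jump to mode 1
Mode 1: flow for 0.8018 to horizon, guard not reached → x = (-3.0108)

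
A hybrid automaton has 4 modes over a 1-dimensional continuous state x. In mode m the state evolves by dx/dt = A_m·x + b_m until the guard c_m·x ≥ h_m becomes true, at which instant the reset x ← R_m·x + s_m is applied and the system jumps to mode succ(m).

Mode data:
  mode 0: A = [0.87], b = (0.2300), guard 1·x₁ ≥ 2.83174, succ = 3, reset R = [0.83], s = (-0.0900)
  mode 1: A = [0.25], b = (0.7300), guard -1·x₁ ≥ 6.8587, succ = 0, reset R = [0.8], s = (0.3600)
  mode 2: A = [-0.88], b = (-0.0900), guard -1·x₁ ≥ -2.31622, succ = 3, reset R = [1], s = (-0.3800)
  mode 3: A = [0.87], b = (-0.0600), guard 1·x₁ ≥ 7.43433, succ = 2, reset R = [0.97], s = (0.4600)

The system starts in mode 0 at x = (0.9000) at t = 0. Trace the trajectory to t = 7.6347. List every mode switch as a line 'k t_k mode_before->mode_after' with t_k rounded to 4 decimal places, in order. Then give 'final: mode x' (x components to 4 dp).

Mode 0: guard c·x = 2.8317 hit at Δt = 1.1241 (t = 1.1241), x⁻ = (2.8317) → reset → x⁺ = (2.2603), jump to mode 3
Mode 3: guard c·x = 7.4343 hit at Δt = 1.3934 (t = 2.5175), x⁻ = (7.4343) → reset → x⁺ = (7.6713), jump to mode 2
Mode 2: guard c·x = -2.3162 hit at Δt = 1.3268 (t = 3.8443), x⁻ = (2.3162) → reset → x⁺ = (1.9362), jump to mode 3
Mode 3: guard c·x = 7.4343 hit at Δt = 1.5774 (t = 5.4217), x⁻ = (7.4343) → reset → x⁺ = (7.6713), jump to mode 2
Mode 2: guard c·x = -2.3162 hit at Δt = 1.3268 (t = 6.7485), x⁻ = (2.3162) → reset → x⁺ = (1.9362), jump to mode 3
Mode 3: flow for 0.8862 to horizon, guard not reached → x = (4.1059)

1 1.1241 0->3
2 2.5175 3->2
3 3.8443 2->3
4 5.4217 3->2
5 6.7485 2->3
final: 3 4.1059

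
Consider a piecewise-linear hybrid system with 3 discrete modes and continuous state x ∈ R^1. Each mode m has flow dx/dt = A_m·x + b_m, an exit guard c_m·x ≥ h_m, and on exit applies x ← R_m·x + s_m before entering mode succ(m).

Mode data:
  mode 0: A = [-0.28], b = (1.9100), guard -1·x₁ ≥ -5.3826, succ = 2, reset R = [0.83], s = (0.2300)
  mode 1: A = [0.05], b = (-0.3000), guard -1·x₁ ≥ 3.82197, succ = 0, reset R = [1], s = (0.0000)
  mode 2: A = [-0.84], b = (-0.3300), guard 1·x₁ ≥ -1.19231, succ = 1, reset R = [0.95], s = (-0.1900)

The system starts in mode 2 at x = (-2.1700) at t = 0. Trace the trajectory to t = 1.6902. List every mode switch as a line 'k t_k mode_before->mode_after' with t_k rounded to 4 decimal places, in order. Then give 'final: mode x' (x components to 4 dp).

Mode 2: guard c·x = -1.1923 hit at Δt = 0.9510 (t = 0.9510), x⁻ = (-1.1923) → reset → x⁺ = (-1.3227), jump to mode 1
Mode 1: flow for 0.7392 to horizon, guard not reached → x = (-1.5984)

1 0.9510 2->1
final: 1 -1.5984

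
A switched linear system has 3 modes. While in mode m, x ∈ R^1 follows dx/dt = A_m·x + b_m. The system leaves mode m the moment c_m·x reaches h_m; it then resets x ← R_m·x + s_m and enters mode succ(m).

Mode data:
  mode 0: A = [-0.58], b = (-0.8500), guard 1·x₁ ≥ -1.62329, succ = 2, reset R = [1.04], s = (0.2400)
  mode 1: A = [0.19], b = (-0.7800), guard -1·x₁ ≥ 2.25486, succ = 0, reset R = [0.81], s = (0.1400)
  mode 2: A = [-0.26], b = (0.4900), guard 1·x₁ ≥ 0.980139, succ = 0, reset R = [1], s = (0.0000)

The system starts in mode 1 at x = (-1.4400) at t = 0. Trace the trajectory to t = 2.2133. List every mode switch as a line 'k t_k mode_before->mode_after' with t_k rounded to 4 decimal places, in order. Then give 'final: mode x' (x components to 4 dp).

Mode 1: guard c·x = 2.2549 hit at Δt = 0.7216 (t = 0.7216), x⁻ = (-2.2549) → reset → x⁺ = (-1.6864), jump to mode 0
Mode 0: guard c·x = -1.6233 hit at Δt = 0.5804 (t = 1.3020), x⁻ = (-1.6233) → reset → x⁺ = (-1.4482), jump to mode 2
Mode 2: flow for 0.9113 to horizon, guard not reached → x = (-0.7451)

1 0.7216 1->0
2 1.3020 0->2
final: 2 -0.7451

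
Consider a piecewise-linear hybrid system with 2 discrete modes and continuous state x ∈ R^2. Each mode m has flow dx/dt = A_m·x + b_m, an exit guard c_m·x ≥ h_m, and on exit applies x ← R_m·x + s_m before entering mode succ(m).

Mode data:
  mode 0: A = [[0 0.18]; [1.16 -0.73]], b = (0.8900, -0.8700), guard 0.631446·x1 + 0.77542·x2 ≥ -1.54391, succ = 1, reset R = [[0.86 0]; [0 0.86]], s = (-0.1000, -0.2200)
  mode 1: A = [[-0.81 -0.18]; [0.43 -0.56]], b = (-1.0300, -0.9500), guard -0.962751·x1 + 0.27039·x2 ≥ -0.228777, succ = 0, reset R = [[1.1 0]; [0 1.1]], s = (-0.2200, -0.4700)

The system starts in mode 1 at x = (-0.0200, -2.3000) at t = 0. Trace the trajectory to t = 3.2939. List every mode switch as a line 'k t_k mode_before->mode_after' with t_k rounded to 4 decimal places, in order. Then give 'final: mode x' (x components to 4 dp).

1 0.7492 1->0
2 2.2165 0->1
3 2.6679 1->0
final: 0 -0.2764 -2.3192

Mode 1: guard c·x = -0.2288 hit at Δt = 0.7492 (t = 0.7492), x⁻ = (-0.3666, -2.1513) → reset → x⁺ = (-0.6232, -2.8365), jump to mode 0
Mode 0: guard c·x = -1.5439 hit at Δt = 1.4673 (t = 2.2165), x⁻ = (0.0358, -2.0203) → reset → x⁺ = (-0.0692, -1.9574), jump to mode 1
Mode 1: guard c·x = -0.2288 hit at Δt = 0.4514 (t = 2.6679), x⁻ = (-0.3053, -1.9333) → reset → x⁺ = (-0.5559, -2.5966), jump to mode 0
Mode 0: flow for 0.6260 to horizon, guard not reached → x = (-0.2764, -2.3192)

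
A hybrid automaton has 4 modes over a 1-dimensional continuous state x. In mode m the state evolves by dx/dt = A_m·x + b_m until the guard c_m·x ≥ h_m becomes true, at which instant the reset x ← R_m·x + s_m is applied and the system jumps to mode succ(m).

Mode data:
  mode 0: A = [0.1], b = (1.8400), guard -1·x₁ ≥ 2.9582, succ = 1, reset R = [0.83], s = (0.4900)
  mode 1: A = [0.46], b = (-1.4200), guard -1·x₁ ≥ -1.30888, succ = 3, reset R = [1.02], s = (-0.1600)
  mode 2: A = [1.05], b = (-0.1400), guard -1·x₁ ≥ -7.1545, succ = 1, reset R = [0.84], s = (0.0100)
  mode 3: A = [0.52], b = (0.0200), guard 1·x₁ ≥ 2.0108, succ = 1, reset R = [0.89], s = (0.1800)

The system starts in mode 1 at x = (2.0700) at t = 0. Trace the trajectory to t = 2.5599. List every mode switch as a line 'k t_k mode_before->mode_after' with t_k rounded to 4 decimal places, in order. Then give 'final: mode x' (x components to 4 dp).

1 1.2146 1->3
2 2.2222 3->1
final: 1 1.7818

Mode 1: guard c·x = -1.3089 hit at Δt = 1.2146 (t = 1.2146), x⁻ = (1.3089) → reset → x⁺ = (1.1751), jump to mode 3
Mode 3: guard c·x = 2.0108 hit at Δt = 1.0076 (t = 2.2222), x⁻ = (2.0108) → reset → x⁺ = (1.9696), jump to mode 1
Mode 1: flow for 0.3377 to horizon, guard not reached → x = (1.7818)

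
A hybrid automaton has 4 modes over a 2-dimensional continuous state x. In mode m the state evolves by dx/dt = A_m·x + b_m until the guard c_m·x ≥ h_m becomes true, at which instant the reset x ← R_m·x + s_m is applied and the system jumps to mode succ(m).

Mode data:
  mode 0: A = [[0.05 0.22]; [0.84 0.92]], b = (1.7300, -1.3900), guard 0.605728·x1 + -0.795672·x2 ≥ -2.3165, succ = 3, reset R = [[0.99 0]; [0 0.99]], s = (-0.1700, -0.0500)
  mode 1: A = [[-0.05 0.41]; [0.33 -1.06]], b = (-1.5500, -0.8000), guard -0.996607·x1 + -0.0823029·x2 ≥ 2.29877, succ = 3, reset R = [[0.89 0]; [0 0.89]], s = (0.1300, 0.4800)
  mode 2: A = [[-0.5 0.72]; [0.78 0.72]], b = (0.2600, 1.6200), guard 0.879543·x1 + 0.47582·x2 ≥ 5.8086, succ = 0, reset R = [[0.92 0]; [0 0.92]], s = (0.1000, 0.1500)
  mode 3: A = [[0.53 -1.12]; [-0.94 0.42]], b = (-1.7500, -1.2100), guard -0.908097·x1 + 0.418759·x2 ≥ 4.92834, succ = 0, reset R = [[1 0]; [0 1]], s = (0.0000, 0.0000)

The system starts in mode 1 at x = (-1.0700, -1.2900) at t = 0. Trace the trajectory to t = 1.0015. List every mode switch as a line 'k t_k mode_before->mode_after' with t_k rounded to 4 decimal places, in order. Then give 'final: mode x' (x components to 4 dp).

Mode 1: guard c·x = 2.2988 hit at Δt = 0.5683 (t = 0.5683), x⁻ = (-2.2004, -1.2865) → reset → x⁺ = (-1.8283, -0.6649), jump to mode 3
Mode 3: flow for 0.4332 to horizon, guard not reached → x = (-2.8513, -0.3488)

1 0.5683 1->3
final: 3 -2.8513 -0.3488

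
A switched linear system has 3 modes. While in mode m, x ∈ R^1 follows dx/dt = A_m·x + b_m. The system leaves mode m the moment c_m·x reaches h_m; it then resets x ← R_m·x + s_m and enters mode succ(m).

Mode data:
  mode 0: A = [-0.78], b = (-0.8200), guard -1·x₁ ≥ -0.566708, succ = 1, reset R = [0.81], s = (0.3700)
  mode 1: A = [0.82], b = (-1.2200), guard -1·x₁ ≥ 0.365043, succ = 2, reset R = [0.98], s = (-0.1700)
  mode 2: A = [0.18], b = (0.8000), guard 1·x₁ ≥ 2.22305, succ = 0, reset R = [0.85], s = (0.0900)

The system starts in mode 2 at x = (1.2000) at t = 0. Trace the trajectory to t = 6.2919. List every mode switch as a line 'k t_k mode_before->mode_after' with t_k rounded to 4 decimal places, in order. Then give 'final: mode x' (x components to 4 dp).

Mode 2: guard c·x = 2.2231 hit at Δt = 0.9254 (t = 0.9254), x⁻ = (2.2230) → reset → x⁺ = (1.9796), jump to mode 0
Mode 0: guard c·x = -0.5667 hit at Δt = 0.8047 (t = 1.7301), x⁻ = (0.5667) → reset → x⁺ = (0.8290), jump to mode 1
Mode 1: guard c·x = 0.3650 hit at Δt = 1.2611 (t = 2.9912), x⁻ = (-0.3650) → reset → x⁺ = (-0.5277), jump to mode 2
Mode 2: guard c·x = 2.2231 hit at Δt = 2.9555 (t = 5.9467), x⁻ = (2.2230) → reset → x⁺ = (1.9796), jump to mode 0
Mode 0: flow for 0.3452 to horizon, guard not reached → x = (1.2642)

1 0.9254 2->0
2 1.7301 0->1
3 2.9912 1->2
4 5.9467 2->0
final: 0 1.2642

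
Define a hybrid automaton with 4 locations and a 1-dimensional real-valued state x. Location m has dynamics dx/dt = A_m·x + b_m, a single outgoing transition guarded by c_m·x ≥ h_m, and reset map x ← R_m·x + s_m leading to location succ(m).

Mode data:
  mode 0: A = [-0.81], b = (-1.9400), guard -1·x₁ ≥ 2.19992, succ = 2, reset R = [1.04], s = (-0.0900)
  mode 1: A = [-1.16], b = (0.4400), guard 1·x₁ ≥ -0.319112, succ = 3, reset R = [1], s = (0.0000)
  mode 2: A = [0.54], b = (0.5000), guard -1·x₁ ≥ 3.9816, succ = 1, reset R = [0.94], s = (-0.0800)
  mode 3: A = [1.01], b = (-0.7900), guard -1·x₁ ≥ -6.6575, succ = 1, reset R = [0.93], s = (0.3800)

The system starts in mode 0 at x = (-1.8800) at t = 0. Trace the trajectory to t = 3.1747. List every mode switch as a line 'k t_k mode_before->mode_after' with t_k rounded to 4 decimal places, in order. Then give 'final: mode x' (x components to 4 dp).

Mode 0: guard c·x = 2.1999 hit at Δt = 1.1982 (t = 1.1982), x⁻ = (-2.1999) → reset → x⁺ = (-2.3779), jump to mode 2
Mode 2: guard c·x = 3.9816 hit at Δt = 1.3779 (t = 2.5761), x⁻ = (-3.9816) → reset → x⁺ = (-3.8227), jump to mode 1
Mode 1: flow for 0.5986 to horizon, guard not reached → x = (-1.7192)

1 1.1982 0->2
2 2.5761 2->1
final: 1 -1.7192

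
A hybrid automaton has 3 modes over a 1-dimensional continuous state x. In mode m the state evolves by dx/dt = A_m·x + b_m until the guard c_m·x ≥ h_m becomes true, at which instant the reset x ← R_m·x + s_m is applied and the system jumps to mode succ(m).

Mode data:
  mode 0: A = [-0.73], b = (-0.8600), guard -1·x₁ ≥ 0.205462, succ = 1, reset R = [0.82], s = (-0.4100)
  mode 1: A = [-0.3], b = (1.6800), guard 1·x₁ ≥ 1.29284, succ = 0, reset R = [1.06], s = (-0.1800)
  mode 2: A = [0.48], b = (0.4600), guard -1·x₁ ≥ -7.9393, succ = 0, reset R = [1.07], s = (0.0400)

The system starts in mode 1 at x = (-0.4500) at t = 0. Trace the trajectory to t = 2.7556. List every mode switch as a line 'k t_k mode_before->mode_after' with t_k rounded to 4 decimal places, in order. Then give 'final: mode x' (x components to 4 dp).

1 1.1326 1->0
2 2.3518 0->1
final: 1 0.1264

Mode 1: guard c·x = 1.2928 hit at Δt = 1.1326 (t = 1.1326), x⁻ = (1.2928) → reset → x⁺ = (1.1904), jump to mode 0
Mode 0: guard c·x = 0.2055 hit at Δt = 1.2192 (t = 2.3518), x⁻ = (-0.2055) → reset → x⁺ = (-0.5785), jump to mode 1
Mode 1: flow for 0.4038 to horizon, guard not reached → x = (0.1264)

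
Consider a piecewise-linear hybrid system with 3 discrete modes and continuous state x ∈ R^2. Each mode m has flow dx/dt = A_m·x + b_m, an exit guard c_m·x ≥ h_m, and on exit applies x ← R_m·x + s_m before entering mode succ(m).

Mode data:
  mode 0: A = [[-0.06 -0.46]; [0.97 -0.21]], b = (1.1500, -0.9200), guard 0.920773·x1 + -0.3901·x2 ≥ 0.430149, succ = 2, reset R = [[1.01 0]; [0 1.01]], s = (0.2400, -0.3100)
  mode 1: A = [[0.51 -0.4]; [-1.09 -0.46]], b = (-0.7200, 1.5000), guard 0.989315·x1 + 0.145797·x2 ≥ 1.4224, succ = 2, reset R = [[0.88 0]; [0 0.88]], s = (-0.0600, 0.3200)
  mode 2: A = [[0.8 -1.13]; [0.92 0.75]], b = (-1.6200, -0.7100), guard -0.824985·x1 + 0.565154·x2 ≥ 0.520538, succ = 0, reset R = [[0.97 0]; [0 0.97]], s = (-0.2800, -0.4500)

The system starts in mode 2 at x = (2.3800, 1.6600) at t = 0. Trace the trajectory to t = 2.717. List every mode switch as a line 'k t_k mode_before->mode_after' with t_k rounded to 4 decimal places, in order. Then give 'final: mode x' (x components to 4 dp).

1 0.4181 2->0
2 1.9681 0->2
3 2.2501 2->0
final: 0 0.6648 1.1552

Mode 2: guard c·x = 0.5205 hit at Δt = 0.4181 (t = 0.4181), x⁻ = (1.2855, 2.7976) → reset → x⁺ = (0.9670, 2.2637), jump to mode 0
Mode 0: guard c·x = 0.4301 hit at Δt = 1.5500 (t = 1.9681), x⁻ = (1.2321, 1.8056) → reset → x⁺ = (1.4845, 1.5137), jump to mode 2
Mode 2: guard c·x = 0.5205 hit at Δt = 0.2820 (t = 2.2501), x⁻ = (0.7239, 1.9778) → reset → x⁺ = (0.4222, 1.4684), jump to mode 0
Mode 0: flow for 0.4669 to horizon, guard not reached → x = (0.6648, 1.1552)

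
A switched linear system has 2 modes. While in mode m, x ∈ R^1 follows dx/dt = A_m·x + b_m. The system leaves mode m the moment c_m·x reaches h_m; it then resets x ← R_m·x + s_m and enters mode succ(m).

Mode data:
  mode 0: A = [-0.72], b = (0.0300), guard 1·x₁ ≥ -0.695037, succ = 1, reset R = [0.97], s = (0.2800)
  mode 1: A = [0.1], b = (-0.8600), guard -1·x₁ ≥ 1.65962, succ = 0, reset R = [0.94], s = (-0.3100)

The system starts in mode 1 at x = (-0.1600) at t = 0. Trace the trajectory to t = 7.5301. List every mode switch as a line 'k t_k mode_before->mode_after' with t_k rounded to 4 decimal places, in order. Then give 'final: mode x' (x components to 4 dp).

1 1.5802 1->0
2 2.9046 0->1
3 4.2210 1->0
4 5.5454 0->1
5 6.8617 1->0
final: 0 -1.1398

Mode 1: guard c·x = 1.6596 hit at Δt = 1.5802 (t = 1.5802), x⁻ = (-1.6596) → reset → x⁺ = (-1.8700), jump to mode 0
Mode 0: guard c·x = -0.6950 hit at Δt = 1.3244 (t = 2.9046), x⁻ = (-0.6950) → reset → x⁺ = (-0.3942), jump to mode 1
Mode 1: guard c·x = 1.6596 hit at Δt = 1.3164 (t = 4.2210), x⁻ = (-1.6596) → reset → x⁺ = (-1.8700), jump to mode 0
Mode 0: guard c·x = -0.6950 hit at Δt = 1.3244 (t = 5.5454), x⁻ = (-0.6950) → reset → x⁺ = (-0.3942), jump to mode 1
Mode 1: guard c·x = 1.6596 hit at Δt = 1.3164 (t = 6.8617), x⁻ = (-1.6596) → reset → x⁺ = (-1.8700), jump to mode 0
Mode 0: flow for 0.6684 to horizon, guard not reached → x = (-1.1398)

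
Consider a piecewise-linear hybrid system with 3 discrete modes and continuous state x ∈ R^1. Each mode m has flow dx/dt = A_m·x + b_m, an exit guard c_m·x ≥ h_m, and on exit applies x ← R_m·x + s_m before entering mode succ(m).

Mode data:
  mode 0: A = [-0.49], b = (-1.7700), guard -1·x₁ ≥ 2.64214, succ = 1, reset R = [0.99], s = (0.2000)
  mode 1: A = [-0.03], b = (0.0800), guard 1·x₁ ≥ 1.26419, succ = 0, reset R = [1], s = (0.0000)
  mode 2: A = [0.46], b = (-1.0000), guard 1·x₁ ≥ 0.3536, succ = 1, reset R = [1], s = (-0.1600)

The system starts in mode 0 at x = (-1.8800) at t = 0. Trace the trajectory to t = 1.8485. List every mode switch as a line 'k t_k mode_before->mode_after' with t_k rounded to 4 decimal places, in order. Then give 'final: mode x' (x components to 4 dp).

1 1.1832 0->1
final: 1 -2.3153

Mode 0: guard c·x = 2.6421 hit at Δt = 1.1832 (t = 1.1832), x⁻ = (-2.6421) → reset → x⁺ = (-2.4157), jump to mode 1
Mode 1: flow for 0.6653 to horizon, guard not reached → x = (-2.3153)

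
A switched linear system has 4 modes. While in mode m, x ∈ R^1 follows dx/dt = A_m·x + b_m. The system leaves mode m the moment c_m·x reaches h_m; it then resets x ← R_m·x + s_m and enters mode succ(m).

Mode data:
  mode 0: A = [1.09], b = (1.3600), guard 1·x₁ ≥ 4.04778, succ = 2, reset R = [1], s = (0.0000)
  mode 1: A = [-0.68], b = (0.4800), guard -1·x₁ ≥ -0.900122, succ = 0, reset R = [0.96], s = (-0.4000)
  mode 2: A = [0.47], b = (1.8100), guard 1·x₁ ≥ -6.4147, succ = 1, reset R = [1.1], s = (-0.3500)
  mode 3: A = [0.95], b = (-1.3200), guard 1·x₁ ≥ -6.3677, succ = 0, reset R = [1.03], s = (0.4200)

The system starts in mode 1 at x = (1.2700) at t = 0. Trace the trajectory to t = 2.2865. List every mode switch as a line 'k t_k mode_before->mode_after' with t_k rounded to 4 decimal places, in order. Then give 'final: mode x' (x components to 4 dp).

Mode 1: guard c·x = -0.9001 hit at Δt = 1.5679 (t = 1.5679), x⁻ = (0.9001) → reset → x⁺ = (0.4641), jump to mode 0
Mode 0: flow for 0.7186 to horizon, guard not reached → x = (2.4988)

1 1.5679 1->0
final: 0 2.4988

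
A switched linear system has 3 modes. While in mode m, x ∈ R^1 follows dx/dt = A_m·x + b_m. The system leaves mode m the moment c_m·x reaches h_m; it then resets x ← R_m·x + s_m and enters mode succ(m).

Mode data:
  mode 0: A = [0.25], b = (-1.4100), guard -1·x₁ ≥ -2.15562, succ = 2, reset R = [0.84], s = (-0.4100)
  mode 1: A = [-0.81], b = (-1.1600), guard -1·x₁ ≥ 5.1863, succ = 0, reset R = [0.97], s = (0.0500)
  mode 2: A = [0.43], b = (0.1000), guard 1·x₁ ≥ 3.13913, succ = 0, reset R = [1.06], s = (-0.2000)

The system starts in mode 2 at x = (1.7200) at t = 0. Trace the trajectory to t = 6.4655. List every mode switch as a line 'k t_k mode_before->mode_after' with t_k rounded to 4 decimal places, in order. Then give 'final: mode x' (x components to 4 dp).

Mode 2: guard c·x = 3.1391 hit at Δt = 1.2704 (t = 1.2704), x⁻ = (3.1391) → reset → x⁺ = (3.1275), jump to mode 0
Mode 0: guard c·x = -2.1556 hit at Δt = 1.3080 (t = 2.5784), x⁻ = (2.1556) → reset → x⁺ = (1.4007), jump to mode 2
Mode 2: guard c·x = 3.1391 hit at Δt = 1.6856 (t = 4.2641), x⁻ = (3.1391) → reset → x⁺ = (3.1275), jump to mode 0
Mode 0: guard c·x = -2.1556 hit at Δt = 1.3080 (t = 5.5721), x⁻ = (2.1556) → reset → x⁺ = (1.4007), jump to mode 2
Mode 2: flow for 0.8934 to horizon, guard not reached → x = (2.1658)

1 1.2704 2->0
2 2.5784 0->2
3 4.2641 2->0
4 5.5721 0->2
final: 2 2.1658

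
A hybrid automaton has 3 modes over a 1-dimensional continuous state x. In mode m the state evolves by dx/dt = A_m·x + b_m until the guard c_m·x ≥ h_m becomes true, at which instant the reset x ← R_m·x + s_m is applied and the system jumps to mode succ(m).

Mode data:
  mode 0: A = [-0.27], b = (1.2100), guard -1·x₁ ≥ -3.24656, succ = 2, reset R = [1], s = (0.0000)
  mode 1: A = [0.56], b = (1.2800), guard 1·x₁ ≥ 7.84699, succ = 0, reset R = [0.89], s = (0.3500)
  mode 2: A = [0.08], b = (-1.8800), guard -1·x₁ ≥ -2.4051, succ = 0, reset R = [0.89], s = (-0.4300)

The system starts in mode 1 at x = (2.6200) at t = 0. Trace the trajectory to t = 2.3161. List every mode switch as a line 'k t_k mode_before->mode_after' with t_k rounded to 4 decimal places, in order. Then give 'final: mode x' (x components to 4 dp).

Mode 1: guard c·x = 7.8470 hit at Δt = 1.2953 (t = 1.2953), x⁻ = (7.8470) → reset → x⁺ = (7.3338), jump to mode 0
Mode 0: flow for 1.0208 to horizon, guard not reached → x = (6.6467)

1 1.2953 1->0
final: 0 6.6467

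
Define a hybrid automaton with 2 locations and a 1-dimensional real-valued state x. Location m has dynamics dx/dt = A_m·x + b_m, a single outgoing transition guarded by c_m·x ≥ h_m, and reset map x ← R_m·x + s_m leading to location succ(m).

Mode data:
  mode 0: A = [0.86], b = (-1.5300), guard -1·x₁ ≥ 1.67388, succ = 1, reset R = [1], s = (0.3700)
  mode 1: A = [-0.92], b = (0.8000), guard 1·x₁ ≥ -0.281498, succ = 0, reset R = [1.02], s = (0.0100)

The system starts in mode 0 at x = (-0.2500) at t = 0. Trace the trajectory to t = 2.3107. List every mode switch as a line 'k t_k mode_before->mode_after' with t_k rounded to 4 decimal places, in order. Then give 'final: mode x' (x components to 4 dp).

Mode 0: guard c·x = 1.6739 hit at Δt = 0.6182 (t = 0.6182), x⁻ = (-1.6739) → reset → x⁺ = (-1.3039), jump to mode 1
Mode 1: guard c·x = -0.2815 hit at Δt = 0.6909 (t = 1.3091), x⁻ = (-0.2815) → reset → x⁺ = (-0.2771), jump to mode 0
Mode 0: guard c·x = 1.6739 hit at Δt = 0.6028 (t = 1.9119), x⁻ = (-1.6739) → reset → x⁺ = (-1.3039), jump to mode 1
Mode 1: flow for 0.3988 to horizon, guard not reached → x = (-0.6363)

1 0.6182 0->1
2 1.3091 1->0
3 1.9119 0->1
final: 1 -0.6363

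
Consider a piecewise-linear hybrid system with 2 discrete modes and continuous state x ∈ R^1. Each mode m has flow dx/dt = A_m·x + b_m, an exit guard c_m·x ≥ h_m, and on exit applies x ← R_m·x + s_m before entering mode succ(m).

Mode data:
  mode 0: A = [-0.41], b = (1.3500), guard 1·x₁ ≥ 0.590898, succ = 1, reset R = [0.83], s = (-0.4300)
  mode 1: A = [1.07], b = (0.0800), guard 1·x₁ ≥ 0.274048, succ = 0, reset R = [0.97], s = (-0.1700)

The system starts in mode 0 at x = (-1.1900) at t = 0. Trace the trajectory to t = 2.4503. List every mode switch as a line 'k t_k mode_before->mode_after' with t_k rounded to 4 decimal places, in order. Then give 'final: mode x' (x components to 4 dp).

1 1.2349 0->1
2 2.1206 1->0
final: 0 0.5000

Mode 0: guard c·x = 0.5909 hit at Δt = 1.2349 (t = 1.2349), x⁻ = (0.5909) → reset → x⁺ = (0.0604), jump to mode 1
Mode 1: guard c·x = 0.2740 hit at Δt = 0.8857 (t = 2.1206), x⁻ = (0.2740) → reset → x⁺ = (0.0958), jump to mode 0
Mode 0: flow for 0.3297 to horizon, guard not reached → x = (0.5000)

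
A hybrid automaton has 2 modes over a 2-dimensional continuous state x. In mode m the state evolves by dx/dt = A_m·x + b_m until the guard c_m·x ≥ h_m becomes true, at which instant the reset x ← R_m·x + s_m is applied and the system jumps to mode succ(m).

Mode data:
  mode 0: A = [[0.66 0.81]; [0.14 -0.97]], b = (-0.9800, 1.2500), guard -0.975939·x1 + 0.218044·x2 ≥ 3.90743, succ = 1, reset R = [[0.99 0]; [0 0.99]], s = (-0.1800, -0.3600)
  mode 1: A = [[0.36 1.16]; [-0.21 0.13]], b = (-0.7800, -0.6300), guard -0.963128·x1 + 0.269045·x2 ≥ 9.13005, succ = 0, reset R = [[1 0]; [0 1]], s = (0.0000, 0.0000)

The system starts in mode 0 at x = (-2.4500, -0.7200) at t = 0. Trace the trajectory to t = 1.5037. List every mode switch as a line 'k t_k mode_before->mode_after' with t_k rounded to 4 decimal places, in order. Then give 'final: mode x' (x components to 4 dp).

1 0.4622 0->1
final: 1 -7.5400 0.0501

Mode 0: guard c·x = 3.9074 hit at Δt = 0.4622 (t = 0.4622), x⁻ = (-4.0407, -0.1654) → reset → x⁺ = (-4.1803, -0.5237), jump to mode 1
Mode 1: flow for 1.0415 to horizon, guard not reached → x = (-7.5400, 0.0501)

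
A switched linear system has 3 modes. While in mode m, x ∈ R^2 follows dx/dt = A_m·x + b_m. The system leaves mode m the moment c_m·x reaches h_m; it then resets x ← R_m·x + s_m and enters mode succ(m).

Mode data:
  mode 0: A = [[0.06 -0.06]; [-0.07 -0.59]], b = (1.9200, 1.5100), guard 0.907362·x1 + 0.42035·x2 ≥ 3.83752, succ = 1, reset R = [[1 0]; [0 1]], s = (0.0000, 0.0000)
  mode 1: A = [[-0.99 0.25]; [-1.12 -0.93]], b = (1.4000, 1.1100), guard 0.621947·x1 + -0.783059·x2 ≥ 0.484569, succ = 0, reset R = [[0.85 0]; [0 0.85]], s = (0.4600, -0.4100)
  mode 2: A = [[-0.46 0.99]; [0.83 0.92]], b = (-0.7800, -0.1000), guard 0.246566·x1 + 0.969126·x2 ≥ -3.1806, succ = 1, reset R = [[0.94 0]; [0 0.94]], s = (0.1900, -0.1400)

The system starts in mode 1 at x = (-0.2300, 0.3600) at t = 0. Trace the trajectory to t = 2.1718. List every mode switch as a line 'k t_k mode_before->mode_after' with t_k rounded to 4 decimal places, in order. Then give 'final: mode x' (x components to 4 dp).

1 1.5183 1->0
final: 0 2.7551 0.6245

Mode 1: guard c·x = 0.4846 hit at Δt = 1.5183 (t = 1.5183), x⁻ = (1.1395, 0.2862) → reset → x⁺ = (1.4286, -0.1667), jump to mode 0
Mode 0: flow for 0.6535 to horizon, guard not reached → x = (2.7551, 0.6245)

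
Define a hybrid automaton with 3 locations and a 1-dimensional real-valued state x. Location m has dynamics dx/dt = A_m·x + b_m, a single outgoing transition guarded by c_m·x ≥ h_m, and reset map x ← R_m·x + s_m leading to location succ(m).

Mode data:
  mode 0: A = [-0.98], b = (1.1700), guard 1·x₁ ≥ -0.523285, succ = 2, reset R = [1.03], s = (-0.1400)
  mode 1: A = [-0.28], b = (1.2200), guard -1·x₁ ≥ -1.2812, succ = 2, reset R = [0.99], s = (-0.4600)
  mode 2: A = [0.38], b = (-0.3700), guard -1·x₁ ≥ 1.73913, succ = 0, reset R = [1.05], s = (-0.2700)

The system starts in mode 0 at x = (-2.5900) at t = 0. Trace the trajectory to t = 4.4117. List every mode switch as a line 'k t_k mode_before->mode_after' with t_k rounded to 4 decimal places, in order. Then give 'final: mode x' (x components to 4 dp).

1 0.8062 0->2
2 2.1104 2->0
3 2.7739 0->2
4 4.0781 2->0
final: 0 -1.1786

Mode 0: guard c·x = -0.5233 hit at Δt = 0.8062 (t = 0.8062), x⁻ = (-0.5233) → reset → x⁺ = (-0.6790), jump to mode 2
Mode 2: guard c·x = 1.7391 hit at Δt = 1.3042 (t = 2.1104), x⁻ = (-1.7391) → reset → x⁺ = (-2.0961), jump to mode 0
Mode 0: guard c·x = -0.5233 hit at Δt = 0.6635 (t = 2.7739), x⁻ = (-0.5233) → reset → x⁺ = (-0.6790), jump to mode 2
Mode 2: guard c·x = 1.7391 hit at Δt = 1.3042 (t = 4.0781), x⁻ = (-1.7391) → reset → x⁺ = (-2.0961), jump to mode 0
Mode 0: flow for 0.3336 to horizon, guard not reached → x = (-1.1786)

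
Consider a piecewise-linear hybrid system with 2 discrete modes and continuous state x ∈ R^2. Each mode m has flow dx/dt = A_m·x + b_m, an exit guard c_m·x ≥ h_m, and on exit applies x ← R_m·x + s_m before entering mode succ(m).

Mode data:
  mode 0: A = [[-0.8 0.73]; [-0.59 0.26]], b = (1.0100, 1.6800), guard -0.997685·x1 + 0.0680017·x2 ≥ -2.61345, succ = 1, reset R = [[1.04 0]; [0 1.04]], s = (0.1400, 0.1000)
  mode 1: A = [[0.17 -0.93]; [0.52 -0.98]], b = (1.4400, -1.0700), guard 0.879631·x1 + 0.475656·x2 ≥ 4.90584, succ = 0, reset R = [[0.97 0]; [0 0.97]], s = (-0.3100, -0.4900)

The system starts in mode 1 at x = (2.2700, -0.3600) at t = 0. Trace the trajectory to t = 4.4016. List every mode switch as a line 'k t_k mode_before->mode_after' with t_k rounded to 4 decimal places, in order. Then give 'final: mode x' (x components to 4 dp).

Mode 1: guard c·x = 4.9058 hit at Δt = 1.4903 (t = 1.4903), x⁻ = (5.1660, 0.7603) → reset → x⁺ = (4.7010, 0.2475), jump to mode 0
Mode 0: guard c·x = -2.6134 hit at Δt = 1.1148 (t = 2.6051), x⁻ = (2.6040, -0.2276) → reset → x⁺ = (2.8482, -0.1367), jump to mode 1
Mode 1: guard c·x = 4.9058 hit at Δt = 1.2431 (t = 3.8482), x⁻ = (5.1506, 0.7889) → reset → x⁺ = (4.6861, 0.2752), jump to mode 0
Mode 0: flow for 0.5534 to horizon, guard not reached → x = (3.4746, -0.1091)

1 1.4903 1->0
2 2.6051 0->1
3 3.8482 1->0
final: 0 3.4746 -0.1091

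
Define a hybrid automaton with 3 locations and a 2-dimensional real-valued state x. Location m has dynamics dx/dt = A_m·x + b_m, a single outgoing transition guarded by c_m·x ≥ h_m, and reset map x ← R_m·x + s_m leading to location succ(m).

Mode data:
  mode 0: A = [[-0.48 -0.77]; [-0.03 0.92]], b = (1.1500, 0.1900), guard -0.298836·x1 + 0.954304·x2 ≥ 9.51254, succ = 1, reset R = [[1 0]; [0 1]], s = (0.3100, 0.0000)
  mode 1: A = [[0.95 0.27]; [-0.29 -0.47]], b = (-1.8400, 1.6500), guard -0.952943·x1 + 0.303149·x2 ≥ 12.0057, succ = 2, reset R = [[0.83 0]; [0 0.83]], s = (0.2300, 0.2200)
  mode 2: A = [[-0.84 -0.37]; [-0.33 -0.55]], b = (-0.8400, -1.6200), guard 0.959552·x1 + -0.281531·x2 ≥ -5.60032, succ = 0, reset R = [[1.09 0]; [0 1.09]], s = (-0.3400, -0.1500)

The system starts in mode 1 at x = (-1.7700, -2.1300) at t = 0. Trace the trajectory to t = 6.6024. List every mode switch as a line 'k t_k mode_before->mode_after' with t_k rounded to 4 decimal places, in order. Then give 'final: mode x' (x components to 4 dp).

1 1.3575 1->2
2 2.3305 2->0
3 3.8097 0->1
4 4.5132 1->2
5 5.8653 2->0
final: 0 -5.9488 8.0089

Mode 1: guard c·x = 12.0057 hit at Δt = 1.3575 (t = 1.3575), x⁻ = (-11.8365, 2.3954) → reset → x⁺ = (-9.5943, 2.2082), jump to mode 2
Mode 2: guard c·x = -5.6003 hit at Δt = 0.9730 (t = 2.3305), x⁻ = (-5.3054, 1.8098) → reset → x⁺ = (-6.1229, 1.8227), jump to mode 0
Mode 0: guard c·x = 9.5125 hit at Δt = 1.4792 (t = 3.8097), x⁻ = (-5.6132, 8.2103) → reset → x⁺ = (-5.3032, 8.2103), jump to mode 1
Mode 1: guard c·x = 12.0057 hit at Δt = 0.7035 (t = 4.5132), x⁻ = (-9.9922, 8.1929) → reset → x⁺ = (-8.0636, 7.0201), jump to mode 2
Mode 2: guard c·x = -5.6003 hit at Δt = 1.3521 (t = 5.8653), x⁻ = (-4.7531, 3.6921) → reset → x⁺ = (-5.5209, 3.8744), jump to mode 0
Mode 0: flow for 0.7371 to horizon, guard not reached → x = (-5.9488, 8.0089)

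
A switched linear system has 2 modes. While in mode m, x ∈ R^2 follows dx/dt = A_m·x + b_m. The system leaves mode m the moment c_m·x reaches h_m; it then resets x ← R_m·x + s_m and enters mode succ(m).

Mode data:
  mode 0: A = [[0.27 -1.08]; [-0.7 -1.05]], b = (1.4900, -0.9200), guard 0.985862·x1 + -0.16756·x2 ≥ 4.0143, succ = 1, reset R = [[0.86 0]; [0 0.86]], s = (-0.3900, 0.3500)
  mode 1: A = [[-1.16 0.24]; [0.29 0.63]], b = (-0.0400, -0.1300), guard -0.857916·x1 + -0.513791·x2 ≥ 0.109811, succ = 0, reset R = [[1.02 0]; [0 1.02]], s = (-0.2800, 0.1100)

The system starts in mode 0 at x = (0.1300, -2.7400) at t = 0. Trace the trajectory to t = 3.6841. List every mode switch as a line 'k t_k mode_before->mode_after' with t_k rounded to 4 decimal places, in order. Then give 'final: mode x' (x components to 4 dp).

1 0.7620 0->1
2 1.3252 1->0
3 1.9371 0->1
4 2.5554 1->0
5 3.2065 0->1
final: 1 1.4322 -1.8833

Mode 0: guard c·x = 4.0143 hit at Δt = 0.7620 (t = 0.7620), x⁻ = (3.6510, -2.4765) → reset → x⁺ = (2.7498, -1.7798), jump to mode 1
Mode 1: guard c·x = 0.1098 hit at Δt = 0.5632 (t = 1.3252), x⁻ = (1.2155, -2.2434) → reset → x⁺ = (0.9598, -2.1782), jump to mode 0
Mode 0: guard c·x = 4.0143 hit at Δt = 0.6119 (t = 1.9371), x⁻ = (3.6767, -2.3248) → reset → x⁺ = (2.7720, -1.6493), jump to mode 1
Mode 1: guard c·x = 0.1098 hit at Δt = 0.6183 (t = 2.5554), x⁻ = (1.1374, -2.1129) → reset → x⁺ = (0.8802, -2.0452), jump to mode 0
Mode 0: guard c·x = 4.0143 hit at Δt = 0.6511 (t = 3.2065), x⁻ = (3.6886, -2.2550) → reset → x⁺ = (2.7822, -1.5893), jump to mode 1
Mode 1: flow for 0.4776 to horizon, guard not reached → x = (1.4322, -1.8833)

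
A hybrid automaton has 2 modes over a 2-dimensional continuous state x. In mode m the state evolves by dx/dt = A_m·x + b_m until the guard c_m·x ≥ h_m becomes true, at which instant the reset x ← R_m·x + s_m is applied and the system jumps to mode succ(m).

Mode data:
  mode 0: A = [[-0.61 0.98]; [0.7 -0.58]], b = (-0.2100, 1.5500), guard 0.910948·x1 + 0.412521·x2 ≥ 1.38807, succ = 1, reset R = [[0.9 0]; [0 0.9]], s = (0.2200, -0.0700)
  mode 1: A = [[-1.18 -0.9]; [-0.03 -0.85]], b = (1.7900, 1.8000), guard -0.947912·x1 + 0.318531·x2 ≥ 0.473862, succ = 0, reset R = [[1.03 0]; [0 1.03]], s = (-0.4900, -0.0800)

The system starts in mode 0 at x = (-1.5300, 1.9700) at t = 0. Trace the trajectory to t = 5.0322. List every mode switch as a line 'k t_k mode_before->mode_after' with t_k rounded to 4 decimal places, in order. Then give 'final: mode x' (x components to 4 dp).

Mode 0: guard c·x = 1.3881 hit at Δt = 1.0840 (t = 1.0840), x⁻ = (0.5560, 2.1371) → reset → x⁺ = (0.7204, 1.8533), jump to mode 1
Mode 1: guard c·x = 0.4739 hit at Δt = 1.2471 (t = 2.3311), x⁻ = (0.1782, 2.0179) → reset → x⁺ = (-0.3065, 1.9984), jump to mode 0
Mode 0: guard c·x = 1.3881 hit at Δt = 0.4746 (t = 2.8057), x⁻ = (0.5267, 2.2017) → reset → x⁺ = (0.6941, 1.9115), jump to mode 1
Mode 1: guard c·x = 0.4739 hit at Δt = 1.1251 (t = 3.9309), x⁻ = (0.1825, 2.0307) → reset → x⁺ = (-0.3020, 2.0117), jump to mode 0
Mode 0: guard c·x = 1.3881 hit at Δt = 0.4675 (t = 4.3983), x⁻ = (0.5234, 2.2090) → reset → x⁺ = (0.6911, 1.9181), jump to mode 1
Mode 1: flow for 0.6339 to horizon, guard not reached → x = (0.3372, 1.9942)

1 1.0840 0->1
2 2.3311 1->0
3 2.8057 0->1
4 3.9309 1->0
5 4.3983 0->1
final: 1 0.3372 1.9942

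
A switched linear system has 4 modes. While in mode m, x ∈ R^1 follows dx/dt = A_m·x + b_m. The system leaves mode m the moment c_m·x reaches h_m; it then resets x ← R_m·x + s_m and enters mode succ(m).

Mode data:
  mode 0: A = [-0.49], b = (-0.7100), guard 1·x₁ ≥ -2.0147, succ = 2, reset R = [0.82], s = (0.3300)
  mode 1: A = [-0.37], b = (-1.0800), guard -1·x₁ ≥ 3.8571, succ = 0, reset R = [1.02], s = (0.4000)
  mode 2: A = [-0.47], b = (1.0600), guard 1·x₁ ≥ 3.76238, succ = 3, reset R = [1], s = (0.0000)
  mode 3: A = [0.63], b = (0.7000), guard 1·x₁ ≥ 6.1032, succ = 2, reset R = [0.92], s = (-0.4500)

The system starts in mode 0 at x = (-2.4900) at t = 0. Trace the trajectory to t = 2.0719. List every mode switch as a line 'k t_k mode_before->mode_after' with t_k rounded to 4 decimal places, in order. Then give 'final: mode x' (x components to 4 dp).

1 1.2446 0->2
final: 2 -0.1696

Mode 0: guard c·x = -2.0147 hit at Δt = 1.2446 (t = 1.2446), x⁻ = (-2.0147) → reset → x⁺ = (-1.3221), jump to mode 2
Mode 2: flow for 0.8273 to horizon, guard not reached → x = (-0.1696)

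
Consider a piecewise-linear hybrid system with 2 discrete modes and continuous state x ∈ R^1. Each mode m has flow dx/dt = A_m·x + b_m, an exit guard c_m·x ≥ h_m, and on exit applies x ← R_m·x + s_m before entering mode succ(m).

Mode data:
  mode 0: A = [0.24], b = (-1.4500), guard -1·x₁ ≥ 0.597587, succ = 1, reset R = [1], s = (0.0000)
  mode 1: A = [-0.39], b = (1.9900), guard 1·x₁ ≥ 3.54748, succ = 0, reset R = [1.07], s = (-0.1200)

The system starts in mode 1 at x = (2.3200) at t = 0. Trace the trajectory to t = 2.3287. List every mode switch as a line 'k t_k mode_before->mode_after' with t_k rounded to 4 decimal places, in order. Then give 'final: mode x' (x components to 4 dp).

1 1.4919 1->0
final: 0 3.1496

Mode 1: guard c·x = 3.5475 hit at Δt = 1.4919 (t = 1.4919), x⁻ = (3.5475) → reset → x⁺ = (3.6758), jump to mode 0
Mode 0: flow for 0.8368 to horizon, guard not reached → x = (3.1496)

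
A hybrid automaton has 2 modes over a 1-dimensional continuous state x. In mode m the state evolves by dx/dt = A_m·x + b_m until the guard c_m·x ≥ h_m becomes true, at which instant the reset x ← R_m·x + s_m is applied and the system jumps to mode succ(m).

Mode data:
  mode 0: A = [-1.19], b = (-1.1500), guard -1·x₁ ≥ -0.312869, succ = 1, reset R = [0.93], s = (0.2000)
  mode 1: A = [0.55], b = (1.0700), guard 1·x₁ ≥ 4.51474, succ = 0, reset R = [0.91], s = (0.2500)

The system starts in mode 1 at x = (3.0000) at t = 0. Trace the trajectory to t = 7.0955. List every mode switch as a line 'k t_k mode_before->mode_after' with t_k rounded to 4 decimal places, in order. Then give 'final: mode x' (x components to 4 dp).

1 0.4858 1->0
2 1.6842 0->1
3 3.4572 1->0
4 4.6556 0->1
5 6.4285 1->0
final: 0 1.4413

Mode 1: guard c·x = 4.5147 hit at Δt = 0.4858 (t = 0.4858), x⁻ = (4.5147) → reset → x⁺ = (4.3584), jump to mode 0
Mode 0: guard c·x = -0.3129 hit at Δt = 1.1984 (t = 1.6842), x⁻ = (0.3129) → reset → x⁺ = (0.4910), jump to mode 1
Mode 1: guard c·x = 4.5147 hit at Δt = 1.7730 (t = 3.4572), x⁻ = (4.5147) → reset → x⁺ = (4.3584), jump to mode 0
Mode 0: guard c·x = -0.3129 hit at Δt = 1.1984 (t = 4.6556), x⁻ = (0.3129) → reset → x⁺ = (0.4910), jump to mode 1
Mode 1: guard c·x = 4.5147 hit at Δt = 1.7730 (t = 6.4285), x⁻ = (4.5147) → reset → x⁺ = (4.3584), jump to mode 0
Mode 0: flow for 0.6670 to horizon, guard not reached → x = (1.4413)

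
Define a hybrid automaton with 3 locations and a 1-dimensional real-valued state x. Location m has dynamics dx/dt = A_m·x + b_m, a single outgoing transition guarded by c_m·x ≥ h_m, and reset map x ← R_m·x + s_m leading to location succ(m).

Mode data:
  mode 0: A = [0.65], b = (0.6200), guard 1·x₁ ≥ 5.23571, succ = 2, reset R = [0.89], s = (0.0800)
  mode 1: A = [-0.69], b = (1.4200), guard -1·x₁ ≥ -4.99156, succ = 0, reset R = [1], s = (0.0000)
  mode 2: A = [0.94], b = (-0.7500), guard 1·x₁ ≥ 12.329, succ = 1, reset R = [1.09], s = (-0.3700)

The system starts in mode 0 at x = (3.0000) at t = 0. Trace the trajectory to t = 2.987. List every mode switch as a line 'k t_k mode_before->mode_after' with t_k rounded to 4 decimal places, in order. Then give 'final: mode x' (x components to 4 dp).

1 0.6895 0->2
2 1.8314 2->1
final: 1 7.0184

Mode 0: guard c·x = 5.2357 hit at Δt = 0.6895 (t = 0.6895), x⁻ = (5.2357) → reset → x⁺ = (4.7398), jump to mode 2
Mode 2: guard c·x = 12.3290 hit at Δt = 1.1419 (t = 1.8314), x⁻ = (12.3290) → reset → x⁺ = (13.0686), jump to mode 1
Mode 1: flow for 1.1556 to horizon, guard not reached → x = (7.0184)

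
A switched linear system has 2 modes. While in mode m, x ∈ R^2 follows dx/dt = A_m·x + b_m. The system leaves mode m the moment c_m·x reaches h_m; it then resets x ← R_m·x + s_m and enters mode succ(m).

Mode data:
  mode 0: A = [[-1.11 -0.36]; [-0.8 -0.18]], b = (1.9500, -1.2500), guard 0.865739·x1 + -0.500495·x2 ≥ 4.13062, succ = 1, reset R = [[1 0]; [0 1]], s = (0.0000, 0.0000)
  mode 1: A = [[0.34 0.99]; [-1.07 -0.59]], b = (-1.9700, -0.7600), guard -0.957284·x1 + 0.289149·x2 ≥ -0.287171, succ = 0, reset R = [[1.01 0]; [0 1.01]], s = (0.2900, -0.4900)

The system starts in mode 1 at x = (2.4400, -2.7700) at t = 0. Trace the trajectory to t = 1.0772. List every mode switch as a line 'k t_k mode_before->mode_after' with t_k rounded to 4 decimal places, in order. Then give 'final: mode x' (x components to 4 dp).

1 0.6544 1->0
final: 0 0.9178 -3.7254

Mode 1: guard c·x = -0.2872 hit at Δt = 0.6544 (t = 0.6544), x⁻ = (-0.5522, -2.8213) → reset → x⁺ = (-0.2677, -3.3395), jump to mode 0
Mode 0: flow for 0.4228 to horizon, guard not reached → x = (0.9178, -3.7254)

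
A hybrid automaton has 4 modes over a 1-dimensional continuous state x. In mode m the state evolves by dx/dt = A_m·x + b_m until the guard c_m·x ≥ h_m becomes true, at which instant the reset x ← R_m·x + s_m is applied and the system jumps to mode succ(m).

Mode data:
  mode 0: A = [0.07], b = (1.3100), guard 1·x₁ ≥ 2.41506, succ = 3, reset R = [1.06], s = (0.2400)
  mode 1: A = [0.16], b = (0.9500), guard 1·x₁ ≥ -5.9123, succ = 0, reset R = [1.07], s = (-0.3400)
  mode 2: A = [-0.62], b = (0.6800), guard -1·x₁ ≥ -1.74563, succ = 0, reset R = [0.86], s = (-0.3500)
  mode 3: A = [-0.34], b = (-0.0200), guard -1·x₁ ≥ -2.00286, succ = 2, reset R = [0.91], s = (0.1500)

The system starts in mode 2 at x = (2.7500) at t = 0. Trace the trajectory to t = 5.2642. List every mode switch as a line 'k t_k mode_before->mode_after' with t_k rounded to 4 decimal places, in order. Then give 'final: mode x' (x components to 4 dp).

1 1.5085 2->0
2 2.3896 0->3
3 3.3510 3->2
4 3.8348 2->0
5 4.7159 0->3
final: 3 2.3138

Mode 2: guard c·x = -1.7456 hit at Δt = 1.5085 (t = 1.5085), x⁻ = (1.7456) → reset → x⁺ = (1.1512), jump to mode 0
Mode 0: guard c·x = 2.4151 hit at Δt = 0.8811 (t = 2.3896), x⁻ = (2.4151) → reset → x⁺ = (2.8000), jump to mode 3
Mode 3: guard c·x = -2.0029 hit at Δt = 0.9614 (t = 3.3510), x⁻ = (2.0029) → reset → x⁺ = (1.9726), jump to mode 2
Mode 2: guard c·x = -1.7456 hit at Δt = 0.4838 (t = 3.8348), x⁻ = (1.7456) → reset → x⁺ = (1.1512), jump to mode 0
Mode 0: guard c·x = 2.4151 hit at Δt = 0.8811 (t = 4.7159), x⁻ = (2.4151) → reset → x⁺ = (2.8000), jump to mode 3
Mode 3: flow for 0.5483 to horizon, guard not reached → x = (2.3138)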